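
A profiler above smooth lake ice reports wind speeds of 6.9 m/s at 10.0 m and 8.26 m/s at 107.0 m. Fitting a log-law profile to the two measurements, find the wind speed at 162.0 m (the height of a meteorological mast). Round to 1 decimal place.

Log law: V ∝ ln(z/z₀). From the pair, with r = V₁/V₂ = 0.83535,
ln z₀ = (ln z₁ − r·ln z₂)/(1 − r) = (2.3026 − 0.83535×4.6728)/0.16465 = -9.7229 → z₀ = 0.00005990 m
V₃ = V₁ · ln(z₃/z₀)/ln(z₁/z₀) = 6.9 × 14.8105/12.0255 = 8.4980 m/s

8.5 m/s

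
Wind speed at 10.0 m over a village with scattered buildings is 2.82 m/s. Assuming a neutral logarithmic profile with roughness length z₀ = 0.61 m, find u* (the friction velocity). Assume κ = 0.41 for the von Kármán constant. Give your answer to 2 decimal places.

Log law: V(z) = (u*/κ) · ln(z/z₀) ⇒ u* = κ · V / ln(z/z₀)
u* = 0.41 × 2.82 / ln(10.0/0.61) = 0.41 × 2.82 / 2.7969
   = 1.1562 / 2.7969 = 0.4134 m/s

u* ≈ 0.41 m/s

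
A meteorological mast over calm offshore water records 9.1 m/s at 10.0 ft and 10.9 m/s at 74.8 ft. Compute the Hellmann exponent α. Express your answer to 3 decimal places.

α ≈ 0.090

Power law: V₂/V₁ = (z₂/z₁)^α ⇒ α = ln(V₂/V₁) / ln(z₂/z₁)
α = ln(10.9/9.1) / ln(74.8/10.0) = ln(1.1978) / ln(7.4800)
  = 0.18049 / 2.01223 = 0.08970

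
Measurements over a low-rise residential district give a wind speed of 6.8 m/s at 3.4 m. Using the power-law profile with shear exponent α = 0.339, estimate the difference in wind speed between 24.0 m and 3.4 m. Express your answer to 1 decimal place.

6.4 m/s

Power law: V₂ = V₁ · (z₂/z₁)^α = 6.8 × (7.0588)^0.339 = 13.1895 m/s
ΔV = 13.1895 − 6.8 = 6.3895 m/s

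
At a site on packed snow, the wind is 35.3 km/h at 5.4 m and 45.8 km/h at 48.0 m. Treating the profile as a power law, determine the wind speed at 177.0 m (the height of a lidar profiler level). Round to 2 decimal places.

53.51 km/h

First find α: α = ln(V₂/V₁)/ln(z₂/z₁) = ln(45.8/35.3)/ln(48.0/5.4) = 0.26040/2.18480 = 0.1192
Extrapolate from 48.0 m to 177.0 m: V₃ = 45.8 × (177.0/48.0)^0.1192 = 45.8 × 1.1683 = 53.5073 km/h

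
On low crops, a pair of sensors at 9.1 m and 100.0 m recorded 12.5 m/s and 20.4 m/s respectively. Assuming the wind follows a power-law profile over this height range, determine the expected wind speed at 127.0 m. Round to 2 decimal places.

21.42 m/s

First find α: α = ln(V₂/V₁)/ln(z₂/z₁) = ln(20.4/12.5)/ln(100.0/9.1) = 0.48981/2.39690 = 0.2044
Extrapolate from 100.0 m to 127.0 m: V₃ = 20.4 × (127.0/100.0)^0.2044 = 20.4 × 1.0501 = 21.4211 m/s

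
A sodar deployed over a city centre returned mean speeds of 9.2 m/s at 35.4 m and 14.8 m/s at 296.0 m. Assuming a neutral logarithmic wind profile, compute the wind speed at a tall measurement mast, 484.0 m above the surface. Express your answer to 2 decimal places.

Log law: V ∝ ln(z/z₀). From the pair, with r = V₁/V₂ = 0.62162,
ln z₀ = (ln z₁ − r·ln z₂)/(1 − r) = (3.5667 − 0.62162×5.6904)/0.37838 = 0.0779 → z₀ = 1.081 m
V₃ = V₁ · ln(z₃/z₀)/ln(z₁/z₀) = 9.2 × 6.1042/3.4888 = 16.0967 m/s

16.10 m/s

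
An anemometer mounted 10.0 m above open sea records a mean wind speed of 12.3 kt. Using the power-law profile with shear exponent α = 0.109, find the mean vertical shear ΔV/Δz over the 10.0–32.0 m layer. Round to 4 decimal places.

Power law: V₂ = V₁ · (z₂/z₁)^α = 12.3 × (3.2000)^0.109 = 13.9626 kt
ΔV/Δz = (13.9626 − 12.3)/(32.0 − 10.0) = 1.6626/22.0000 = 0.07557 kt/m

0.0756 kt/m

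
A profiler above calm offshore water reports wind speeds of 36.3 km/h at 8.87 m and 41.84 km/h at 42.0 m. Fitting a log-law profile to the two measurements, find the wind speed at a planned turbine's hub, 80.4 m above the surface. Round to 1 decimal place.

Log law: V ∝ ln(z/z₀). From the pair, with r = V₁/V₂ = 0.86759,
ln z₀ = (ln z₁ − r·ln z₂)/(1 − r) = (2.1827 − 0.86759×3.7377)/0.13241 = -8.0062 → z₀ = 0.0003334 m
V₃ = V₁ · ln(z₃/z₀)/ln(z₁/z₀) = 36.3 × 12.3932/10.1889 = 44.1534 km/h

44.2 km/h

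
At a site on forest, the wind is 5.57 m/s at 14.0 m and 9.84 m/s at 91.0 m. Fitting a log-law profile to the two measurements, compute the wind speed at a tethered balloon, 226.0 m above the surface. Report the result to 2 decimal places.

11.92 m/s

Log law: V ∝ ln(z/z₀). From the pair, with r = V₁/V₂ = 0.56606,
ln z₀ = (ln z₁ − r·ln z₂)/(1 − r) = (2.6391 − 0.56606×4.5109)/0.43394 = 0.1974 → z₀ = 1.218 m
V₃ = V₁ · ln(z₃/z₀)/ln(z₁/z₀) = 5.57 × 5.2231/2.4417 = 11.9152 m/s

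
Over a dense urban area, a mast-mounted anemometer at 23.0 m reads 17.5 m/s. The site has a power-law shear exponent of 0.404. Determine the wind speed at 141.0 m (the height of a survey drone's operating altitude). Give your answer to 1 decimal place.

Power-law profile: V₂ = V₁ · (z₂/z₁)^α
V₂ = 17.5 × (141.0/23.0)^0.404 = 17.5 × (6.1304)^0.404
    = 17.5 × 2.0804 = 36.4070 m/s

36.4 m/s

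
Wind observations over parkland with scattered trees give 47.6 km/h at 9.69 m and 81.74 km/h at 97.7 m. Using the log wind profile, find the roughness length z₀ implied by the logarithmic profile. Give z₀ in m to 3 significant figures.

z₀ ≈ 0.386 m

Log law: V(z) ∝ ln(z/z₀). With r = V₁/V₂ = 47.6/81.74 = 0.58233,
r · ln(z₂/z₀) = ln(z₁/z₀) ⇒ ln z₀ = (ln z₁ − r·ln z₂)/(1 − r)
ln z₀ = (2.27109 − 0.58233×4.58190) / 0.41767 = -0.9508
z₀ = exp(-0.9508) = 0.3864 m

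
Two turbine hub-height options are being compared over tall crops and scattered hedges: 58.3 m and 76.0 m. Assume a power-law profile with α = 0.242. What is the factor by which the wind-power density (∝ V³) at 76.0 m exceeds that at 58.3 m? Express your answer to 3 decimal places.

1.212

Speed ratio: V_B/V_A = (z_B/z_A)^α = (76.0/58.3)^0.242 = (1.3036)^0.242 = 1.06626
Power-density ratio: P_B/P_A = (V_B/V_A)³ = (1.06626)³ = 1.21226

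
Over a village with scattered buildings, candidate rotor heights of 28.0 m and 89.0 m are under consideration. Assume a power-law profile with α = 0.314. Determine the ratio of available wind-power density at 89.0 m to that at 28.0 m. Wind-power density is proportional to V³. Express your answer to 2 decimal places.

2.97

Speed ratio: V_B/V_A = (z_B/z_A)^α = (89.0/28.0)^0.314 = (3.1786)^0.314 = 1.43781
Power-density ratio: P_B/P_A = (V_B/V_A)³ = (1.43781)³ = 2.97237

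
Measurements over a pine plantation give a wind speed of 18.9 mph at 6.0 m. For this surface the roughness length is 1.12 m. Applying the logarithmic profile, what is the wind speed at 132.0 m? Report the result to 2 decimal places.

Log law: V(z) ∝ ln(z/z₀), so V₂/V₁ = ln(z₂/z₀) / ln(z₁/z₀).
ln(132.0/1.12) = 4.7695, ln(6.0/1.12) = 1.6784
V₂ = 18.9 × 4.7695/1.6784 = 18.9 × 2.8416 = 53.7067 mph

53.71 mph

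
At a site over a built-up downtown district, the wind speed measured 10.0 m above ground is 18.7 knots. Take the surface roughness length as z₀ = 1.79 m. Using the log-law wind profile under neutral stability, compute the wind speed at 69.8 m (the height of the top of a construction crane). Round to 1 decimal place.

Log law: V(z) ∝ ln(z/z₀), so V₂/V₁ = ln(z₂/z₀) / ln(z₁/z₀).
ln(69.8/1.79) = 3.6634, ln(10.0/1.79) = 1.7204
V₂ = 18.7 × 3.6634/1.7204 = 18.7 × 2.1294 = 39.8205 knots

39.8 knots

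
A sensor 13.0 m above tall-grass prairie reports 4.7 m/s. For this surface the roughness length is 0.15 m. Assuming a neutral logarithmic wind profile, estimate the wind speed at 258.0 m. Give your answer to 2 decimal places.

Log law: V(z) ∝ ln(z/z₀), so V₂/V₁ = ln(z₂/z₀) / ln(z₁/z₀).
ln(258.0/0.15) = 7.4501, ln(13.0/0.15) = 4.4621
V₂ = 4.7 × 7.4501/4.4621 = 4.7 × 1.6696 = 7.8473 m/s

7.85 m/s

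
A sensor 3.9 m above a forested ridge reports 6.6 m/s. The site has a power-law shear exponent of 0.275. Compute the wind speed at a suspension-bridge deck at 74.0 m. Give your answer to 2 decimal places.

Power-law profile: V₂ = V₁ · (z₂/z₁)^α
V₂ = 6.6 × (74.0/3.9)^0.275 = 6.6 × (18.9744)^0.275
    = 6.6 × 2.2464 = 14.8265 m/s

14.83 m/s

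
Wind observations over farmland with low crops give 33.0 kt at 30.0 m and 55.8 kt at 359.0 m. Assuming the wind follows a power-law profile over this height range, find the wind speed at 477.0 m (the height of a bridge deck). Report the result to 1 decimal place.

First find α: α = ln(V₂/V₁)/ln(z₂/z₁) = ln(55.8/33.0)/ln(359.0/30.0) = 0.52527/2.48213 = 0.2116
Extrapolate from 359.0 m to 477.0 m: V₃ = 55.8 × (477.0/359.0)^0.2116 = 55.8 × 1.0620 = 59.2588 kt

59.3 kt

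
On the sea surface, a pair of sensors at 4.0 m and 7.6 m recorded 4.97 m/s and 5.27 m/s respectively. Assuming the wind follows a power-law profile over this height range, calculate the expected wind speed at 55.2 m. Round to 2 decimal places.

6.32 m/s

First find α: α = ln(V₂/V₁)/ln(z₂/z₁) = ln(5.27/4.97)/ln(7.6/4.0) = 0.05861/0.64185 = 0.0913
Extrapolate from 7.6 m to 55.2 m: V₃ = 5.27 × (55.2/7.6)^0.0913 = 5.27 × 1.1985 = 6.3160 m/s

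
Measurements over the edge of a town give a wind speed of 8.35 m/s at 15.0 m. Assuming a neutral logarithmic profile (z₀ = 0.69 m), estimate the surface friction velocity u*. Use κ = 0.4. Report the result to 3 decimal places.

u* ≈ 1.085 m/s

Log law: V(z) = (u*/κ) · ln(z/z₀) ⇒ u* = κ · V / ln(z/z₀)
u* = 0.4 × 8.35 / ln(15.0/0.69) = 0.4 × 8.35 / 3.0791
   = 3.3400 / 3.0791 = 1.0847 m/s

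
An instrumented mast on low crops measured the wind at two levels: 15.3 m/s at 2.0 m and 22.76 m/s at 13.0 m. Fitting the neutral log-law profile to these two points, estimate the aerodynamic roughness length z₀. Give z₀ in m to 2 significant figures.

z₀ ≈ 0.043 m

Log law: V(z) ∝ ln(z/z₀). With r = V₁/V₂ = 15.3/22.76 = 0.67223,
r · ln(z₂/z₀) = ln(z₁/z₀) ⇒ ln z₀ = (ln z₁ − r·ln z₂)/(1 − r)
ln z₀ = (0.69315 − 0.67223×2.56495) / 0.32777 = -3.1458
z₀ = exp(-3.1458) = 0.04303 m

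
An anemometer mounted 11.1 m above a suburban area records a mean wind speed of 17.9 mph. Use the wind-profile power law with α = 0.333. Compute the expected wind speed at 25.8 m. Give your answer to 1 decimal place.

Power-law profile: V₂ = V₁ · (z₂/z₁)^α
V₂ = 17.9 × (25.8/11.1)^0.333 = 17.9 × (2.3243)^0.333
    = 17.9 × 1.3243 = 23.7044 mph

23.7 mph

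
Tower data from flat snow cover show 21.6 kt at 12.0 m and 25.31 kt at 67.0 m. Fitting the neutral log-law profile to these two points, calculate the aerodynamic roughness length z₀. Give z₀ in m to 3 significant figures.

z₀ ≈ 0.000538 m

Log law: V(z) ∝ ln(z/z₀). With r = V₁/V₂ = 21.6/25.31 = 0.85342,
r · ln(z₂/z₀) = ln(z₁/z₀) ⇒ ln z₀ = (ln z₁ − r·ln z₂)/(1 − r)
ln z₀ = (2.48491 − 0.85342×4.20469) / 0.14658 = -7.5279
z₀ = exp(-7.5279) = 0.0005379 m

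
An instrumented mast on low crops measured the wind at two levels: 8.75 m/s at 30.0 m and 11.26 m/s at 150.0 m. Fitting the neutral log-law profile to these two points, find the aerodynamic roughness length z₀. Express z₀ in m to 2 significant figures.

Log law: V(z) ∝ ln(z/z₀). With r = V₁/V₂ = 8.75/11.26 = 0.77709,
r · ln(z₂/z₀) = ln(z₁/z₀) ⇒ ln z₀ = (ln z₁ − r·ln z₂)/(1 − r)
ln z₀ = (3.40120 − 0.77709×5.01064) / 0.22291 = -2.2094
z₀ = exp(-2.2094) = 0.1098 m

z₀ ≈ 0.11 m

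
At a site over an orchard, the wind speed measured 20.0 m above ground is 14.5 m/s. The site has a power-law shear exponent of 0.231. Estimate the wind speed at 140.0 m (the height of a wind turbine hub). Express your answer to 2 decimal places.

Power-law profile: V₂ = V₁ · (z₂/z₁)^α
V₂ = 14.5 × (140.0/20.0)^0.231 = 14.5 × (7.0000)^0.231
    = 14.5 × 1.5675 = 22.7293 m/s

22.73 m/s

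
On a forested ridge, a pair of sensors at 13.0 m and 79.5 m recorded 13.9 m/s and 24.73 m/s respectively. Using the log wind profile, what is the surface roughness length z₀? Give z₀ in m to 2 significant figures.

z₀ ≈ 1.3 m

Log law: V(z) ∝ ln(z/z₀). With r = V₁/V₂ = 13.9/24.73 = 0.56207,
r · ln(z₂/z₀) = ln(z₁/z₀) ⇒ ln z₀ = (ln z₁ − r·ln z₂)/(1 − r)
ln z₀ = (2.56495 − 0.56207×4.37576) / 0.43793 = 0.2408
z₀ = exp(0.2408) = 1.272 m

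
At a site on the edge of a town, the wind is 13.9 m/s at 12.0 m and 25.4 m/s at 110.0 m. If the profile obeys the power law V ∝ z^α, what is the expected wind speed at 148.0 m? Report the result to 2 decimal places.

27.54 m/s

First find α: α = ln(V₂/V₁)/ln(z₂/z₁) = ln(25.4/13.9)/ln(110.0/12.0) = 0.60286/2.21557 = 0.2721
Extrapolate from 110.0 m to 148.0 m: V₃ = 25.4 × (148.0/110.0)^0.2721 = 25.4 × 1.0841 = 27.5359 m/s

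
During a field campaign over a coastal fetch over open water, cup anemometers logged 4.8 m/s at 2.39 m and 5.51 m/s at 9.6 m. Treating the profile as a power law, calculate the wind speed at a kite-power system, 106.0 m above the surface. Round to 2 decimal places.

6.99 m/s

First find α: α = ln(V₂/V₁)/ln(z₂/z₁) = ln(5.51/4.8)/ln(9.6/2.39) = 0.13795/1.39047 = 0.0992
Extrapolate from 9.6 m to 106.0 m: V₃ = 5.51 × (106.0/9.6)^0.0992 = 5.51 × 1.2691 = 6.9925 m/s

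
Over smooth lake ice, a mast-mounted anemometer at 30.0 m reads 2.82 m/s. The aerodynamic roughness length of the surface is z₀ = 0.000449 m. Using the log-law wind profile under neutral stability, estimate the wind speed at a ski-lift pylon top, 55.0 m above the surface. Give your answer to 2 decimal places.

2.97 m/s

Log law: V(z) ∝ ln(z/z₀), so V₂/V₁ = ln(z₂/z₀) / ln(z₁/z₀).
ln(55.0/0.000449) = 11.7158, ln(30.0/0.000449) = 11.1097
V₂ = 2.82 × 11.7158/11.1097 = 2.82 × 1.0546 = 2.9739 m/s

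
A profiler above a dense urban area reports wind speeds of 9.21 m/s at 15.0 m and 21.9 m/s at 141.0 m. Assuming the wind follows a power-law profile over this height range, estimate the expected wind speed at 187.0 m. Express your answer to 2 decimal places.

First find α: α = ln(V₂/V₁)/ln(z₂/z₁) = ln(21.9/9.21)/ln(141.0/15.0) = 0.86620/2.24071 = 0.3866
Extrapolate from 141.0 m to 187.0 m: V₃ = 21.9 × (187.0/141.0)^0.3866 = 21.9 × 1.1153 = 24.4257 m/s

24.43 m/s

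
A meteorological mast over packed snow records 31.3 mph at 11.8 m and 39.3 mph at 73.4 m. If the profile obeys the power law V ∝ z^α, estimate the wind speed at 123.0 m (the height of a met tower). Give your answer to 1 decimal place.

First find α: α = ln(V₂/V₁)/ln(z₂/z₁) = ln(39.3/31.3)/ln(73.4/11.8) = 0.22761/1.82782 = 0.1245
Extrapolate from 73.4 m to 123.0 m: V₃ = 39.3 × (123.0/73.4)^0.1245 = 39.3 × 1.0664 = 41.9094 mph

41.9 mph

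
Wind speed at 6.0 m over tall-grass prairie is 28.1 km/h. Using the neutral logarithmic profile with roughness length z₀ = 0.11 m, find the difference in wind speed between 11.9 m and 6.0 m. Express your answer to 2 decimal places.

4.81 km/h

Log law: V₂ = V₁ · ln(z₂/z₀)/ln(z₁/z₀) = 28.1 × 4.6838/3.9990 = 32.9117 km/h
ΔV = 32.9117 − 28.1 = 4.8117 km/h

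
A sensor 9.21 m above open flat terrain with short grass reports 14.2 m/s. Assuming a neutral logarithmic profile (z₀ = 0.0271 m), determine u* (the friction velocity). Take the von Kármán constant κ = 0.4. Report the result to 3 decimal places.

Log law: V(z) = (u*/κ) · ln(z/z₀) ⇒ u* = κ · V / ln(z/z₀)
u* = 0.4 × 14.2 / ln(9.21/0.0271) = 0.4 × 14.2 / 5.8285
   = 5.6800 / 5.8285 = 0.9745 m/s

u* ≈ 0.975 m/s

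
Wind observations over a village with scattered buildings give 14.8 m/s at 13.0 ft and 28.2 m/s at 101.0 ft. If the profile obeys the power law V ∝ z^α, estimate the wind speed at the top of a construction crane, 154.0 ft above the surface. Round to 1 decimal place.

First find α: α = ln(V₂/V₁)/ln(z₂/z₁) = ln(28.2/14.8)/ln(101.0/13.0) = 0.64469/2.05017 = 0.3145
Extrapolate from 101.0 ft to 154.0 ft: V₃ = 28.2 × (154.0/101.0)^0.3145 = 28.2 × 1.1418 = 32.2001 m/s

32.2 m/s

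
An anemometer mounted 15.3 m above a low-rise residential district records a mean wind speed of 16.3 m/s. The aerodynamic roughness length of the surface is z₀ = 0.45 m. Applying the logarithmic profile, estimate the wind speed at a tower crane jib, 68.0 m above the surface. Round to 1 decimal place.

23.2 m/s

Log law: V(z) ∝ ln(z/z₀), so V₂/V₁ = ln(z₂/z₀) / ln(z₁/z₀).
ln(68.0/0.45) = 5.0180, ln(15.3/0.45) = 3.5264
V₂ = 16.3 × 5.0180/3.5264 = 16.3 × 1.4230 = 23.1949 m/s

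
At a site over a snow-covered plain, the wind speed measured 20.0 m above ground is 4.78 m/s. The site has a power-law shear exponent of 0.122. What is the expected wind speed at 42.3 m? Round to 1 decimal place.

5.2 m/s

Power-law profile: V₂ = V₁ · (z₂/z₁)^α
V₂ = 4.78 × (42.3/20.0)^0.122 = 4.78 × (2.1150)^0.122
    = 4.78 × 1.0957 = 5.2374 m/s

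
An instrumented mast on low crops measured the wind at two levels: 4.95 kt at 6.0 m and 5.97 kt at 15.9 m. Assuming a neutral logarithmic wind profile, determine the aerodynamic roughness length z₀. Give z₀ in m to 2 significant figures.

Log law: V(z) ∝ ln(z/z₀). With r = V₁/V₂ = 4.95/5.97 = 0.82915,
r · ln(z₂/z₀) = ln(z₁/z₀) ⇒ ln z₀ = (ln z₁ − r·ln z₂)/(1 − r)
ln z₀ = (1.79176 − 0.82915×2.76632) / 0.17085 = -2.9377
z₀ = exp(-2.9377) = 0.05299 m

z₀ ≈ 0.053 m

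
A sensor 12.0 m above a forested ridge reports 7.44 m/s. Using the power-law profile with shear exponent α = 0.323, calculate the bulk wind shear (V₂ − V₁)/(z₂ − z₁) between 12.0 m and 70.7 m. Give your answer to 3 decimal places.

0.098 m/s/m

Power law: V₂ = V₁ · (z₂/z₁)^α = 7.44 × (5.8917)^0.323 = 13.1935 m/s
ΔV/Δz = (13.1935 − 7.44)/(70.7 − 12.0) = 5.7535/58.7000 = 0.09802 m/s/m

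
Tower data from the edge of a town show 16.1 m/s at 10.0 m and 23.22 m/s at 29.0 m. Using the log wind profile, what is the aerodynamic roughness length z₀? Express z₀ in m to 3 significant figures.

z₀ ≈ 0.900 m

Log law: V(z) ∝ ln(z/z₀). With r = V₁/V₂ = 16.1/23.22 = 0.69337,
r · ln(z₂/z₀) = ln(z₁/z₀) ⇒ ln z₀ = (ln z₁ − r·ln z₂)/(1 − r)
ln z₀ = (2.30259 − 0.69337×3.36730) / 0.30663 = -0.1050
z₀ = exp(-0.1050) = 0.9003 m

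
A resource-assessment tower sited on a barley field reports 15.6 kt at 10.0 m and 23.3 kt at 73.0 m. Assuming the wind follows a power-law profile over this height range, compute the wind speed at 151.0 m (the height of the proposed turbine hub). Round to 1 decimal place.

First find α: α = ln(V₂/V₁)/ln(z₂/z₁) = ln(23.3/15.6)/ln(73.0/10.0) = 0.40118/1.98787 = 0.2018
Extrapolate from 73.0 m to 151.0 m: V₃ = 23.3 × (151.0/73.0)^0.2018 = 23.3 × 1.1580 = 26.9811 kt

27.0 kt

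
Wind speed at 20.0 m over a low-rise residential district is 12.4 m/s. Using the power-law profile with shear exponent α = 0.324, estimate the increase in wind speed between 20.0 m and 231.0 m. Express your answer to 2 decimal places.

Power law: V₂ = V₁ · (z₂/z₁)^α = 12.4 × (11.5500)^0.324 = 27.3967 m/s
ΔV = 27.3967 − 12.4 = 14.9967 m/s

15.00 m/s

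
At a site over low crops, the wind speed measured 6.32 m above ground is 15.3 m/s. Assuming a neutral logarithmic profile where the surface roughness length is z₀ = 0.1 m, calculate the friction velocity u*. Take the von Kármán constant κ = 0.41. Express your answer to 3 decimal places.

u* ≈ 1.513 m/s

Log law: V(z) = (u*/κ) · ln(z/z₀) ⇒ u* = κ · V / ln(z/z₀)
u* = 0.41 × 15.3 / ln(6.32/0.1) = 0.41 × 15.3 / 4.1463
   = 6.2730 / 4.1463 = 1.5129 m/s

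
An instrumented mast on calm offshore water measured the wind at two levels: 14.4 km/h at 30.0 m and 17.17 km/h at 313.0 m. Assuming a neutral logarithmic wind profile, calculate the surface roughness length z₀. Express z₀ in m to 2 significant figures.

z₀ ≈ 0.00015 m

Log law: V(z) ∝ ln(z/z₀). With r = V₁/V₂ = 14.4/17.17 = 0.83867,
r · ln(z₂/z₀) = ln(z₁/z₀) ⇒ ln z₀ = (ln z₁ − r·ln z₂)/(1 − r)
ln z₀ = (3.40120 − 0.83867×5.74620) / 0.16133 = -8.7894
z₀ = exp(-8.7894) = 0.0001523 m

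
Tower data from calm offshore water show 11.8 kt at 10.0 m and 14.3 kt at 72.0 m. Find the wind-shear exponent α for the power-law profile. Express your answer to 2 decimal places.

Power law: V₂/V₁ = (z₂/z₁)^α ⇒ α = ln(V₂/V₁) / ln(z₂/z₁)
α = ln(14.3/11.8) / ln(72.0/10.0) = ln(1.2119) / ln(7.2000)
  = 0.19216 / 1.97408 = 0.09734

α ≈ 0.10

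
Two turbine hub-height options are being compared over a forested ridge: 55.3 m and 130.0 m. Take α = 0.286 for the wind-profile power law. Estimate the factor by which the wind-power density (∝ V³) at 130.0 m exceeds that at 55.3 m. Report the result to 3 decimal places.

2.082

Speed ratio: V_B/V_A = (z_B/z_A)^α = (130.0/55.3)^0.286 = (2.3508)^0.286 = 1.27693
Power-density ratio: P_B/P_A = (V_B/V_A)³ = (1.27693)³ = 2.08212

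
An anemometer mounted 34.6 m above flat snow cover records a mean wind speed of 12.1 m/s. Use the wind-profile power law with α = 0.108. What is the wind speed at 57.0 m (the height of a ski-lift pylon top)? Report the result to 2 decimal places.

12.77 m/s

Power-law profile: V₂ = V₁ · (z₂/z₁)^α
V₂ = 12.1 × (57.0/34.6)^0.108 = 12.1 × (1.6474)^0.108
    = 12.1 × 1.0554 = 12.7703 m/s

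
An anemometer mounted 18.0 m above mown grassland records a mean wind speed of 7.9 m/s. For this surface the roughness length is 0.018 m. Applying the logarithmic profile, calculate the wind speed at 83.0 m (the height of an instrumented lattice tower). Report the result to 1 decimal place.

9.6 m/s

Log law: V(z) ∝ ln(z/z₀), so V₂/V₁ = ln(z₂/z₀) / ln(z₁/z₀).
ln(83.0/0.018) = 8.4362, ln(18.0/0.018) = 6.9078
V₂ = 7.9 × 8.4362/6.9078 = 7.9 × 1.2213 = 9.6480 m/s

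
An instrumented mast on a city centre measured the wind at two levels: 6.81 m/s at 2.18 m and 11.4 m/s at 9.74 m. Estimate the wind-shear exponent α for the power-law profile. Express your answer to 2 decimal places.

Power law: V₂/V₁ = (z₂/z₁)^α ⇒ α = ln(V₂/V₁) / ln(z₂/z₁)
α = ln(11.4/6.81) / ln(9.74/2.18) = ln(1.6740) / ln(4.4679)
  = 0.51522 / 1.49692 = 0.34419

α ≈ 0.34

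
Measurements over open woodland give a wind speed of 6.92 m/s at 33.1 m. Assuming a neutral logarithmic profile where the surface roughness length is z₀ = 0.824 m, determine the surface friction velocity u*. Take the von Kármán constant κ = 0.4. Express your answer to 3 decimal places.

Log law: V(z) = (u*/κ) · ln(z/z₀) ⇒ u* = κ · V / ln(z/z₀)
u* = 0.4 × 6.92 / ln(33.1/0.824) = 0.4 × 6.92 / 3.6931
   = 2.7680 / 3.6931 = 0.7495 m/s

u* ≈ 0.750 m/s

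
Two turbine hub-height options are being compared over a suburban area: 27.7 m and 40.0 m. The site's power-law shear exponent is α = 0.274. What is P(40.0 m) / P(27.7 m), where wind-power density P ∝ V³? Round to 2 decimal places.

1.35

Speed ratio: V_B/V_A = (z_B/z_A)^α = (40.0/27.7)^0.274 = (1.4440)^0.274 = 1.10592
Power-density ratio: P_B/P_A = (V_B/V_A)³ = (1.10592)³ = 1.35262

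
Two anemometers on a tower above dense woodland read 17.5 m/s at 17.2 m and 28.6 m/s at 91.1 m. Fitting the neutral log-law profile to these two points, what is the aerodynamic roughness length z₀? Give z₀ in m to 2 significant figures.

z₀ ≈ 1.2 m

Log law: V(z) ∝ ln(z/z₀). With r = V₁/V₂ = 17.5/28.6 = 0.61189,
r · ln(z₂/z₀) = ln(z₁/z₀) ⇒ ln z₀ = (ln z₁ − r·ln z₂)/(1 − r)
ln z₀ = (2.84491 − 0.61189×4.51196) / 0.38811 = 0.2167
z₀ = exp(0.2167) = 1.242 m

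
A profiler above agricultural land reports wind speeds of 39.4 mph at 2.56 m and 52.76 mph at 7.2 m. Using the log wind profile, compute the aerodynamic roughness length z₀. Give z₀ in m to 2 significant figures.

Log law: V(z) ∝ ln(z/z₀). With r = V₁/V₂ = 39.4/52.76 = 0.74678,
r · ln(z₂/z₀) = ln(z₁/z₀) ⇒ ln z₀ = (ln z₁ − r·ln z₂)/(1 − r)
ln z₀ = (0.94001 − 0.74678×1.97408) / 0.25322 = -2.1096
z₀ = exp(-2.1096) = 0.1213 m

z₀ ≈ 0.12 m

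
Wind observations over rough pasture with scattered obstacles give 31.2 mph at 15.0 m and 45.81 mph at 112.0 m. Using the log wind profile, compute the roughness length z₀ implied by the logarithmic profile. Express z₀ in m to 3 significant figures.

z₀ ≈ 0.205 m

Log law: V(z) ∝ ln(z/z₀). With r = V₁/V₂ = 31.2/45.81 = 0.68107,
r · ln(z₂/z₀) = ln(z₁/z₀) ⇒ ln z₀ = (ln z₁ − r·ln z₂)/(1 − r)
ln z₀ = (2.70805 − 0.68107×4.71850) / 0.31893 = -1.5853
z₀ = exp(-1.5853) = 0.2049 m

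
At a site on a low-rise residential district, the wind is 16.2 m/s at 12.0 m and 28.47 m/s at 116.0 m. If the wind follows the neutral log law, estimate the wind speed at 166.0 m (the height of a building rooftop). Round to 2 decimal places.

30.41 m/s

Log law: V ∝ ln(z/z₀). From the pair, with r = V₁/V₂ = 0.56902,
ln z₀ = (ln z₁ − r·ln z₂)/(1 − r) = (2.4849 − 0.56902×4.7536)/0.43098 = -0.5104 → z₀ = 0.6002 m
V₃ = V₁ · ln(z₃/z₀)/ln(z₁/z₀) = 16.2 × 5.6224/2.9953 = 30.4084 m/s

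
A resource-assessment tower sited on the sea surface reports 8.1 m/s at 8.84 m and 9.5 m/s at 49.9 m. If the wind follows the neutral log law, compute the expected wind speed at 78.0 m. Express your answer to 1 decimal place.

Log law: V ∝ ln(z/z₀). From the pair, with r = V₁/V₂ = 0.85263,
ln z₀ = (ln z₁ − r·ln z₂)/(1 − r) = (2.1793 − 0.85263×3.9100)/0.14737 = -7.8342 → z₀ = 0.0003959 m
V₃ = V₁ · ln(z₃/z₀)/ln(z₁/z₀) = 8.1 × 12.1910/10.0135 = 9.8613 m/s

9.9 m/s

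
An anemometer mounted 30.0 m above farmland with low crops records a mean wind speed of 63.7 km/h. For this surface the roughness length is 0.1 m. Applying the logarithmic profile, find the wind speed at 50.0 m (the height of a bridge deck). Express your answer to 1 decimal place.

69.4 km/h

Log law: V(z) ∝ ln(z/z₀), so V₂/V₁ = ln(z₂/z₀) / ln(z₁/z₀).
ln(50.0/0.1) = 6.2146, ln(30.0/0.1) = 5.7038
V₂ = 63.7 × 6.2146/5.7038 = 63.7 × 1.0896 = 69.4049 km/h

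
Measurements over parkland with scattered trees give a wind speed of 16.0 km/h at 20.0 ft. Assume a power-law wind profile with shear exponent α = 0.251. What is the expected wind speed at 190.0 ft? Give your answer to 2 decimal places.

28.15 km/h

Power-law profile: V₂ = V₁ · (z₂/z₁)^α
V₂ = 16.0 × (190.0/20.0)^0.251 = 16.0 × (9.5000)^0.251
    = 16.0 × 1.7596 = 28.1533 km/h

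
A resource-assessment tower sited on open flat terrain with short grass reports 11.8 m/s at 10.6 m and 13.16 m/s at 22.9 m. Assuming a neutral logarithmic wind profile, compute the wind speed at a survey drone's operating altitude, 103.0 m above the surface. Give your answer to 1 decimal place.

Log law: V ∝ ln(z/z₀). From the pair, with r = V₁/V₂ = 0.89666,
ln z₀ = (ln z₁ − r·ln z₂)/(1 − r) = (2.3609 − 0.89666×3.1311)/0.10334 = -4.3225 → z₀ = 0.01327 m
V₃ = V₁ · ln(z₃/z₀)/ln(z₁/z₀) = 11.8 × 8.9572/6.6833 = 15.8147 m/s

15.8 m/s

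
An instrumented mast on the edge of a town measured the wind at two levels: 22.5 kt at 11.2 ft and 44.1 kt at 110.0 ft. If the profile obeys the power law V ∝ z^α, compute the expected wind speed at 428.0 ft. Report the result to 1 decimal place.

First find α: α = ln(V₂/V₁)/ln(z₂/z₁) = ln(44.1/22.5)/ln(110.0/11.2) = 0.67294/2.28457 = 0.2946
Extrapolate from 110.0 ft to 428.0 ft: V₃ = 44.1 × (428.0/110.0)^0.2946 = 44.1 × 1.4921 = 65.8028 kt

65.8 kt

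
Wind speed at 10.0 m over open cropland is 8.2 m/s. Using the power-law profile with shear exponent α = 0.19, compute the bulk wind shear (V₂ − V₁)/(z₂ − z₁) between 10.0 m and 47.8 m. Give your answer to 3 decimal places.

0.075 m/s/m

Power law: V₂ = V₁ · (z₂/z₁)^α = 8.2 × (4.7800)^0.19 = 11.0384 m/s
ΔV/Δz = (11.0384 − 8.2)/(47.8 − 10.0) = 2.8384/37.8000 = 0.07509 m/s/m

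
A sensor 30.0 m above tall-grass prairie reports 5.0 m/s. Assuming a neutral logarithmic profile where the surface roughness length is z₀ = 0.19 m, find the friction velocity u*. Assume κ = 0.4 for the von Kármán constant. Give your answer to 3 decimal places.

u* ≈ 0.395 m/s

Log law: V(z) = (u*/κ) · ln(z/z₀) ⇒ u* = κ · V / ln(z/z₀)
u* = 0.4 × 5.0 / ln(30.0/0.19) = 0.4 × 5.0 / 5.0619
   = 2.0000 / 5.0619 = 0.3951 m/s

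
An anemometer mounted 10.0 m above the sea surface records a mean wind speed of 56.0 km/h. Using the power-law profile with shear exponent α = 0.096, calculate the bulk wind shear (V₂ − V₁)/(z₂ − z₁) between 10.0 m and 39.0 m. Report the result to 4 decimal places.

0.2695 km/h/m

Power law: V₂ = V₁ · (z₂/z₁)^α = 56.0 × (3.9000)^0.096 = 63.8161 km/h
ΔV/Δz = (63.8161 − 56.0)/(39.0 − 10.0) = 7.8161/29.0000 = 0.26952 km/h/m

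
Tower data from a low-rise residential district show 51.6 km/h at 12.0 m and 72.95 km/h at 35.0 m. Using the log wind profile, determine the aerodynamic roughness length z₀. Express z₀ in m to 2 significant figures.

Log law: V(z) ∝ ln(z/z₀). With r = V₁/V₂ = 51.6/72.95 = 0.70733,
r · ln(z₂/z₀) = ln(z₁/z₀) ⇒ ln z₀ = (ln z₁ − r·ln z₂)/(1 − r)
ln z₀ = (2.48491 − 0.70733×3.55535) / 0.29267 = -0.1022
z₀ = exp(-0.1022) = 0.9028 m

z₀ ≈ 0.90 m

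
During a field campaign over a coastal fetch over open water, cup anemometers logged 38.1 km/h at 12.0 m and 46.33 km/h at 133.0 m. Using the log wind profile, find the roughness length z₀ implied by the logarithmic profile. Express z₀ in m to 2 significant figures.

z₀ ≈ 0.00017 m

Log law: V(z) ∝ ln(z/z₀). With r = V₁/V₂ = 38.1/46.33 = 0.82236,
r · ln(z₂/z₀) = ln(z₁/z₀) ⇒ ln z₀ = (ln z₁ − r·ln z₂)/(1 − r)
ln z₀ = (2.48491 − 0.82236×4.89035) / 0.17764 = -8.6509
z₀ = exp(-8.6509) = 0.0001750 m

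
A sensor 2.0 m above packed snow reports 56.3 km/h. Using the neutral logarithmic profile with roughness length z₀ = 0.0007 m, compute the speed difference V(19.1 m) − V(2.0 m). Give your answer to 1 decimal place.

Log law: V₂ = V₁ · ln(z₂/z₀)/ln(z₁/z₀) = 56.3 × 10.2141/7.9576 = 72.2651 km/h
ΔV = 72.2651 − 56.3 = 15.9651 km/h

16.0 km/h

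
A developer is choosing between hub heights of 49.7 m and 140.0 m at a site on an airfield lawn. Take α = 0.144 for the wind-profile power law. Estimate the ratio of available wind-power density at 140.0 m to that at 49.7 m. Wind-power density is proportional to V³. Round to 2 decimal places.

1.56

Speed ratio: V_B/V_A = (z_B/z_A)^α = (140.0/49.7)^0.144 = (2.8169)^0.144 = 1.16083
Power-density ratio: P_B/P_A = (V_B/V_A)³ = (1.16083)³ = 1.56423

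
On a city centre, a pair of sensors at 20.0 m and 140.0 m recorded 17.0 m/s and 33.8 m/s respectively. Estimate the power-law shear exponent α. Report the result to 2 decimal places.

α ≈ 0.35

Power law: V₂/V₁ = (z₂/z₁)^α ⇒ α = ln(V₂/V₁) / ln(z₂/z₁)
α = ln(33.8/17.0) / ln(140.0/20.0) = ln(1.9882) / ln(7.0000)
  = 0.68725 / 1.94591 = 0.35318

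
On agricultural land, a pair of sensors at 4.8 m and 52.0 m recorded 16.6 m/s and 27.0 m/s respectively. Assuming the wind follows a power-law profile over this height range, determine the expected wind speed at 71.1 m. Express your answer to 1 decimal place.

First find α: α = ln(V₂/V₁)/ln(z₂/z₁) = ln(27.0/16.6)/ln(52.0/4.8) = 0.48643/2.38263 = 0.2042
Extrapolate from 52.0 m to 71.1 m: V₃ = 27.0 × (71.1/52.0)^0.2042 = 27.0 × 1.0660 = 28.7807 m/s

28.8 m/s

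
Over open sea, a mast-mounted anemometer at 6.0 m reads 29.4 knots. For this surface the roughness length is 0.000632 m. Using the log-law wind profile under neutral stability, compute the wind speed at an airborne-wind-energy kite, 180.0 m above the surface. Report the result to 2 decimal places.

Log law: V(z) ∝ ln(z/z₀), so V₂/V₁ = ln(z₂/z₀) / ln(z₁/z₀).
ln(180.0/0.000632) = 12.5596, ln(6.0/0.000632) = 9.1584
V₂ = 29.4 × 12.5596/9.1584 = 29.4 × 1.3714 = 40.3184 knots

40.32 knots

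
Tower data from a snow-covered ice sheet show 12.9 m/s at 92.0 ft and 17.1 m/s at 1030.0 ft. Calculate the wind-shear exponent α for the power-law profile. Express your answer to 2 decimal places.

Power law: V₂/V₁ = (z₂/z₁)^α ⇒ α = ln(V₂/V₁) / ln(z₂/z₁)
α = ln(17.1/12.9) / ln(1030.0/92.0) = ln(1.3256) / ln(11.1957)
  = 0.28185 / 2.41553 = 0.11668

α ≈ 0.12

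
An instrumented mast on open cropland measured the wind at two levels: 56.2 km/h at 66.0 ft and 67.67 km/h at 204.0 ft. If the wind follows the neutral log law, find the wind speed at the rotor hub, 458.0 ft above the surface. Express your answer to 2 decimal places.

75.89 km/h

Log law: V ∝ ln(z/z₀). From the pair, with r = V₁/V₂ = 0.83050,
ln z₀ = (ln z₁ − r·ln z₂)/(1 − r) = (4.1897 − 0.83050×5.3181)/0.16950 = -1.3395 → z₀ = 0.2620 ft
V₃ = V₁ · ln(z₃/z₀)/ln(z₁/z₀) = 56.2 × 7.4664/5.5292 = 75.8903 km/h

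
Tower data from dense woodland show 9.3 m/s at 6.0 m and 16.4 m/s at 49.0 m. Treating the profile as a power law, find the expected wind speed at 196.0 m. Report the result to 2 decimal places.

First find α: α = ln(V₂/V₁)/ln(z₂/z₁) = ln(16.4/9.3)/ln(49.0/6.0) = 0.56727/2.10006 = 0.2701
Extrapolate from 49.0 m to 196.0 m: V₃ = 16.4 × (196.0/49.0)^0.2701 = 16.4 × 1.4542 = 23.8491 m/s

23.85 m/s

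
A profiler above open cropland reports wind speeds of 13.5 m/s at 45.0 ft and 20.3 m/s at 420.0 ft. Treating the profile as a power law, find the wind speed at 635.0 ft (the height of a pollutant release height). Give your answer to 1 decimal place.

First find α: α = ln(V₂/V₁)/ln(z₂/z₁) = ln(20.3/13.5)/ln(420.0/45.0) = 0.40793/2.23359 = 0.1826
Extrapolate from 420.0 ft to 635.0 ft: V₃ = 20.3 × (635.0/420.0)^0.1826 = 20.3 × 1.0784 = 21.8919 m/s

21.9 m/s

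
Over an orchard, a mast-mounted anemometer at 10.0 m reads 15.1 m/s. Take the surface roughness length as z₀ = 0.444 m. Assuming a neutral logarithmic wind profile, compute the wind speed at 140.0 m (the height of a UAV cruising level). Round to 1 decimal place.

27.9 m/s

Log law: V(z) ∝ ln(z/z₀), so V₂/V₁ = ln(z₂/z₀) / ln(z₁/z₀).
ln(140.0/0.444) = 5.7536, ln(10.0/0.444) = 3.1145
V₂ = 15.1 × 5.7536/3.1145 = 15.1 × 1.8473 = 27.8949 m/s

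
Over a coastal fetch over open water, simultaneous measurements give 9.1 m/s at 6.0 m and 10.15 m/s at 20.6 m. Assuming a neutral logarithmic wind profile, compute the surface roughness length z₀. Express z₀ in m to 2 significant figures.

z₀ ≈ 0.00014 m

Log law: V(z) ∝ ln(z/z₀). With r = V₁/V₂ = 9.1/10.15 = 0.89655,
r · ln(z₂/z₀) = ln(z₁/z₀) ⇒ ln z₀ = (ln z₁ − r·ln z₂)/(1 − r)
ln z₀ = (1.79176 − 0.89655×3.02529) / 0.10345 = -8.8988
z₀ = exp(-8.8988) = 0.0001365 m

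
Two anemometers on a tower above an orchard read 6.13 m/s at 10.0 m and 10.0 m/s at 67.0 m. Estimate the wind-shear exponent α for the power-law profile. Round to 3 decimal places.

α ≈ 0.257

Power law: V₂/V₁ = (z₂/z₁)^α ⇒ α = ln(V₂/V₁) / ln(z₂/z₁)
α = ln(10.0/6.13) / ln(67.0/10.0) = ln(1.6313) / ln(6.7000)
  = 0.48939 / 1.90211 = 0.25729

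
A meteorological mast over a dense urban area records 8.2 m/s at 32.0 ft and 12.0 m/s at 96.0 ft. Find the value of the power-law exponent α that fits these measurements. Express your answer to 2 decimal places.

α ≈ 0.35

Power law: V₂/V₁ = (z₂/z₁)^α ⇒ α = ln(V₂/V₁) / ln(z₂/z₁)
α = ln(12.0/8.2) / ln(96.0/32.0) = ln(1.4634) / ln(3.0000)
  = 0.38077 / 1.09861 = 0.34659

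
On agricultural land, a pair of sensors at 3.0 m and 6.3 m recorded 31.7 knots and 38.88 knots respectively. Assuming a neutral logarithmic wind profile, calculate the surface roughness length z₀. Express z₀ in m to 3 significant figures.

Log law: V(z) ∝ ln(z/z₀). With r = V₁/V₂ = 31.7/38.88 = 0.81533,
r · ln(z₂/z₀) = ln(z₁/z₀) ⇒ ln z₀ = (ln z₁ − r·ln z₂)/(1 − r)
ln z₀ = (1.09861 − 0.81533×1.84055) / 0.18467 = -2.1771
z₀ = exp(-2.1771) = 0.1134 m

z₀ ≈ 0.113 m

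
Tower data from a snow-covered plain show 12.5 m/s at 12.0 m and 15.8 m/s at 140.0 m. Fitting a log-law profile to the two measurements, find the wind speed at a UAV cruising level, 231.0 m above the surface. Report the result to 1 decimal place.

16.5 m/s

Log law: V ∝ ln(z/z₀). From the pair, with r = V₁/V₂ = 0.79114,
ln z₀ = (ln z₁ − r·ln z₂)/(1 − r) = (2.4849 − 0.79114×4.9416)/0.20886 = -6.8209 → z₀ = 0.001091 m
V₃ = V₁ · ln(z₃/z₀)/ln(z₁/z₀) = 12.5 × 12.2633/9.3058 = 16.4727 m/s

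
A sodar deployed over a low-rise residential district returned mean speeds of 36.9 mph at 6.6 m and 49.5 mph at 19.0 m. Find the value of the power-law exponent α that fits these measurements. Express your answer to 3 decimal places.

Power law: V₂/V₁ = (z₂/z₁)^α ⇒ α = ln(V₂/V₁) / ln(z₂/z₁)
α = ln(49.5/36.9) / ln(19.0/6.6) = ln(1.3415) / ln(2.8788)
  = 0.29376 / 1.05737 = 0.27782

α ≈ 0.278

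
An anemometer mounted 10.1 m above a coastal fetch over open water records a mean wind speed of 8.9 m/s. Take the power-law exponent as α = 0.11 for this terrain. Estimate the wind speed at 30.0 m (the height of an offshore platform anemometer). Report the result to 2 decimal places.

10.03 m/s

Power-law profile: V₂ = V₁ · (z₂/z₁)^α
V₂ = 8.9 × (30.0/10.1)^0.11 = 8.9 × (2.9703)^0.11
    = 8.9 × 1.1272 = 10.0322 m/s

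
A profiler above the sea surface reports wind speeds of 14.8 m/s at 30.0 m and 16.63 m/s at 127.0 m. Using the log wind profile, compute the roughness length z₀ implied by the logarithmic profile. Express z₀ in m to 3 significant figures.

Log law: V(z) ∝ ln(z/z₀). With r = V₁/V₂ = 14.8/16.63 = 0.88996,
r · ln(z₂/z₀) = ln(z₁/z₀) ⇒ ln z₀ = (ln z₁ − r·ln z₂)/(1 − r)
ln z₀ = (3.40120 − 0.88996×4.84419) / 0.11004 = -8.2689
z₀ = exp(-8.2689) = 0.0002564 m

z₀ ≈ 0.000256 m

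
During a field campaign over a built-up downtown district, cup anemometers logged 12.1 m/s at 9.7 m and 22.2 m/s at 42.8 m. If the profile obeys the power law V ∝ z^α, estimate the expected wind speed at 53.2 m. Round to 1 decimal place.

First find α: α = ln(V₂/V₁)/ln(z₂/z₁) = ln(22.2/12.1)/ln(42.8/9.7) = 0.60689/1.48441 = 0.4088
Extrapolate from 42.8 m to 53.2 m: V₃ = 22.2 × (53.2/42.8)^0.4088 = 22.2 × 1.0930 = 24.2647 m/s

24.3 m/s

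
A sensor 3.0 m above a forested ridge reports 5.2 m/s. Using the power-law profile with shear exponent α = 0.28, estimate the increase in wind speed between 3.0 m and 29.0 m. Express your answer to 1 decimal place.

4.6 m/s

Power law: V₂ = V₁ · (z₂/z₁)^α = 5.2 × (9.6667)^0.28 = 9.8148 m/s
ΔV = 9.8148 − 5.2 = 4.6148 m/s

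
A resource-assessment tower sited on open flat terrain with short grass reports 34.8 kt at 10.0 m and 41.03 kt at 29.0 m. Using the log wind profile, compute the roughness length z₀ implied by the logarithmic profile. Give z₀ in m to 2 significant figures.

z₀ ≈ 0.026 m

Log law: V(z) ∝ ln(z/z₀). With r = V₁/V₂ = 34.8/41.03 = 0.84816,
r · ln(z₂/z₀) = ln(z₁/z₀) ⇒ ln z₀ = (ln z₁ − r·ln z₂)/(1 − r)
ln z₀ = (2.30259 − 0.84816×3.36730) / 0.15184 = -3.6448
z₀ = exp(-3.6448) = 0.02613 m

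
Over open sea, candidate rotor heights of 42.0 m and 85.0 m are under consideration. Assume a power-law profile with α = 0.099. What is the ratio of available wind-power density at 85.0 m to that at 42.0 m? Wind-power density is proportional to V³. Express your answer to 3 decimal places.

1.233

Speed ratio: V_B/V_A = (z_B/z_A)^α = (85.0/42.0)^0.099 = (2.0238)^0.099 = 1.07229
Power-density ratio: P_B/P_A = (V_B/V_A)³ = (1.07229)³ = 1.23291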